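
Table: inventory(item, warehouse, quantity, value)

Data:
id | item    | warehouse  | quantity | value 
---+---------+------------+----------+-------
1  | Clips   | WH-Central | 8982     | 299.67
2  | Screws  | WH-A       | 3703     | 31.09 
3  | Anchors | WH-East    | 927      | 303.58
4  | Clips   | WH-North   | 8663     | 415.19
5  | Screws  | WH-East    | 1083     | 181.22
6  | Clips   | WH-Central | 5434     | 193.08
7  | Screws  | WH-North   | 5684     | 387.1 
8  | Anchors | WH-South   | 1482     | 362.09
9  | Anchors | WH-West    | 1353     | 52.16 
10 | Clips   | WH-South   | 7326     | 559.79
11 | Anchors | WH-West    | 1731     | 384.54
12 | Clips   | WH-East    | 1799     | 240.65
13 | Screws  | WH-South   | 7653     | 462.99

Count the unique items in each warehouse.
SELECT warehouse, COUNT(DISTINCT item)
FROM inventory
GROUP BY warehouse

Result:
  WH-A: 1 distinct
  WH-Central: 1 distinct
  WH-East: 3 distinct
  WH-North: 2 distinct
  WH-South: 3 distinct
  WH-West: 1 distinct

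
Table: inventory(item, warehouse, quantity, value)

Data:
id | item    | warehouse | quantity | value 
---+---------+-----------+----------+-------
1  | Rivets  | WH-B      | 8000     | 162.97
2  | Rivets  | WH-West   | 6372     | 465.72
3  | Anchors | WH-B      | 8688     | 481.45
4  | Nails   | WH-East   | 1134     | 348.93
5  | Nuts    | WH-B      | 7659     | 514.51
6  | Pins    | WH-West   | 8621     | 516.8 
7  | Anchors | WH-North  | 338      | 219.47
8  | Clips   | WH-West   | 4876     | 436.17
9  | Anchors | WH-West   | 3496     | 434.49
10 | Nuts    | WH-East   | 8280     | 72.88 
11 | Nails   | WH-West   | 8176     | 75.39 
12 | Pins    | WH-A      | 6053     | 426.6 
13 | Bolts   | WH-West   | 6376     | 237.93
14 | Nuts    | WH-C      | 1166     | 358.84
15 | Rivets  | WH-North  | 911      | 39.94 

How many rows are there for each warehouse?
SELECT warehouse, COUNT(*) as count
FROM inventory
GROUP BY warehouse

Result:
  WH-A: 1
  WH-B: 3
  WH-C: 1
  WH-East: 2
  WH-North: 2
  WH-West: 6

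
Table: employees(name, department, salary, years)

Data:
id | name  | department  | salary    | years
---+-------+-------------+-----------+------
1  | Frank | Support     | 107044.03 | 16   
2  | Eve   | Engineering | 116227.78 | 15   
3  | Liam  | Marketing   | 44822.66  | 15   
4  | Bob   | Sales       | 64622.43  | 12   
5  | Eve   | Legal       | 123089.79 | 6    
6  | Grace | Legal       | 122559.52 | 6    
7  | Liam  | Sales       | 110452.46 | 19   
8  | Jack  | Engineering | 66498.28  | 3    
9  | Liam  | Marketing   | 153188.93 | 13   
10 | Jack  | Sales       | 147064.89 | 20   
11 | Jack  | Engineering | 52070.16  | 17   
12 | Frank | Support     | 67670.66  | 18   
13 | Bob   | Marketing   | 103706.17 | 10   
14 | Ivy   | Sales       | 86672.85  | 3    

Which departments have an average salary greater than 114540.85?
SELECT department, AVG(salary)
FROM employees
GROUP BY department
HAVING AVG(salary) > 114540.85

Result:
  Legal: avg=122824.66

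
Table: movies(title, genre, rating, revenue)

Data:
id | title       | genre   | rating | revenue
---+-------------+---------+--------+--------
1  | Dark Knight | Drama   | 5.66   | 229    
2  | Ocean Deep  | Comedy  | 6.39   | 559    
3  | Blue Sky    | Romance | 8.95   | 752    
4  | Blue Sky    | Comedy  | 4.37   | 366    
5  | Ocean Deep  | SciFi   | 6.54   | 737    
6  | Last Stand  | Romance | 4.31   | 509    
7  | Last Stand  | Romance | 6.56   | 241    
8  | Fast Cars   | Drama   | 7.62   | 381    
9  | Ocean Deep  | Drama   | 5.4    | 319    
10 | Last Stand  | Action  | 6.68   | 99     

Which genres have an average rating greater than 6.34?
SELECT genre, AVG(rating)
FROM movies
GROUP BY genre
HAVING AVG(rating) > 6.34

Result:
  Action: avg=6.68
  Romance: avg=6.61
  SciFi: avg=6.54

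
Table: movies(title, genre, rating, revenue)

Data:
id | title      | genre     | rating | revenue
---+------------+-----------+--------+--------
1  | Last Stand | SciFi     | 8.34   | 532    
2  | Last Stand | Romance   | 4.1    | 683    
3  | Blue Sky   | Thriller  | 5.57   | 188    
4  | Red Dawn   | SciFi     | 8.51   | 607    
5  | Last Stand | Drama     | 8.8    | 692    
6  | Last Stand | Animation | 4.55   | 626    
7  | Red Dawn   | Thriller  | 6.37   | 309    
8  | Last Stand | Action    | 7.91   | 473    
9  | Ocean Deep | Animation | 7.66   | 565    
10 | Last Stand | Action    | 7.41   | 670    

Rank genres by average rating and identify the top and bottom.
SELECT genre, AVG(rating)
FROM movies
GROUP BY genre
ORDER BY AVG(rating)

All groups:
  Romance: 4.10
  Thriller: 5.97
  Animation: 6.11
  Action: 7.66
  SciFi: 8.43
  Drama: 8.80

Highest: Drama (8.80)
Lowest: Romance (4.10)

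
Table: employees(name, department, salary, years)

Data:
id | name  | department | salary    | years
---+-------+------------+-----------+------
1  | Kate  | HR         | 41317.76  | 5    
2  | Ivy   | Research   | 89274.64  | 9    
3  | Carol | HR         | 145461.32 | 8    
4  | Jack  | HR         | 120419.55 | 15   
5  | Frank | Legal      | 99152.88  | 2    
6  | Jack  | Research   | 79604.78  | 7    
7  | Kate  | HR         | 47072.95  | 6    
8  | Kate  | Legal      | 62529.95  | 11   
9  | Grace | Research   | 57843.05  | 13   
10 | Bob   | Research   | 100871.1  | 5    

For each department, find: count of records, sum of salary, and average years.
SELECT department,
       COUNT(*) as cnt,
       SUM(salary) as total_salary,
       AVG(years) as avg_years
FROM employees
GROUP BY department

Result:
  HR: 4 records, 354271.58 total salary, 8.50 avg years
  Legal: 2 records, 161682.83 total salary, 6.50 avg years
  Research: 4 records, 327593.57 total salary, 8.50 avg years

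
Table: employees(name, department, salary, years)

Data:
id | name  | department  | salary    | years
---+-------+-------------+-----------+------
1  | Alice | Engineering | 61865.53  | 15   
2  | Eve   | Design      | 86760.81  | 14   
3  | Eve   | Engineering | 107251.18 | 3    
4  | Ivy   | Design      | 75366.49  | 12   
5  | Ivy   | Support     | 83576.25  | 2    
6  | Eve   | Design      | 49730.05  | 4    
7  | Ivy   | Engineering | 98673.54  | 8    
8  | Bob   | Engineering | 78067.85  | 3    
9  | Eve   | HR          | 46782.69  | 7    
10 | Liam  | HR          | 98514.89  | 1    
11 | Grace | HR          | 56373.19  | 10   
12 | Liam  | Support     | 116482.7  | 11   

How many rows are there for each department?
SELECT department, COUNT(*) as count
FROM employees
GROUP BY department

Result:
  Design: 3
  Engineering: 4
  HR: 3
  Support: 2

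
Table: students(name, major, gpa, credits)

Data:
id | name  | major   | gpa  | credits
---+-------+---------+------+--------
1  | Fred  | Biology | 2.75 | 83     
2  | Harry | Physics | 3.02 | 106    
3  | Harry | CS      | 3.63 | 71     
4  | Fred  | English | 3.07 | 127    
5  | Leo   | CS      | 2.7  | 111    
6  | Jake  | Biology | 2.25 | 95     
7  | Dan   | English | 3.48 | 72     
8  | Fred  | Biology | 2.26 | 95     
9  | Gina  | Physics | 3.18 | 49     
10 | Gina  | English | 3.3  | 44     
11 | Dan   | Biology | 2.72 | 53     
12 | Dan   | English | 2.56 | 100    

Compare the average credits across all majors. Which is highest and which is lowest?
SELECT major, AVG(credits)
FROM students
GROUP BY major
ORDER BY AVG(credits)

All groups:
  Physics: 77.50
  Biology: 81.50
  English: 85.75
  CS: 91.00

Highest: CS (91.00)
Lowest: Physics (77.50)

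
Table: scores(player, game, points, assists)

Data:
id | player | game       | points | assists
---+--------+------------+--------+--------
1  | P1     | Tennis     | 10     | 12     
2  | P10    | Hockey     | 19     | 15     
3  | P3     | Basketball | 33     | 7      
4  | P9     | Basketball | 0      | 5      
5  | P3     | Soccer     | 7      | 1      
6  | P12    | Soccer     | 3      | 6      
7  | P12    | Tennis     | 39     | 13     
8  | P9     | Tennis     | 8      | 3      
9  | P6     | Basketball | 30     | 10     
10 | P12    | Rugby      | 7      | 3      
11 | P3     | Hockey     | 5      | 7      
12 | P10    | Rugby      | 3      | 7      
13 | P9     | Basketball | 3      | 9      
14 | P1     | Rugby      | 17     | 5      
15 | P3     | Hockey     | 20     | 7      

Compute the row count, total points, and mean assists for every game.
SELECT game,
       COUNT(*) as cnt,
       SUM(points) as total_points,
       AVG(assists) as avg_assists
FROM scores
GROUP BY game

Result:
  Basketball: 4 records, 66 total points, 7.75 avg assists
  Hockey: 3 records, 44 total points, 9.67 avg assists
  Rugby: 3 records, 27 total points, 5.00 avg assists
  Soccer: 2 records, 10 total points, 3.50 avg assists
  Tennis: 3 records, 57 total points, 9.33 avg assists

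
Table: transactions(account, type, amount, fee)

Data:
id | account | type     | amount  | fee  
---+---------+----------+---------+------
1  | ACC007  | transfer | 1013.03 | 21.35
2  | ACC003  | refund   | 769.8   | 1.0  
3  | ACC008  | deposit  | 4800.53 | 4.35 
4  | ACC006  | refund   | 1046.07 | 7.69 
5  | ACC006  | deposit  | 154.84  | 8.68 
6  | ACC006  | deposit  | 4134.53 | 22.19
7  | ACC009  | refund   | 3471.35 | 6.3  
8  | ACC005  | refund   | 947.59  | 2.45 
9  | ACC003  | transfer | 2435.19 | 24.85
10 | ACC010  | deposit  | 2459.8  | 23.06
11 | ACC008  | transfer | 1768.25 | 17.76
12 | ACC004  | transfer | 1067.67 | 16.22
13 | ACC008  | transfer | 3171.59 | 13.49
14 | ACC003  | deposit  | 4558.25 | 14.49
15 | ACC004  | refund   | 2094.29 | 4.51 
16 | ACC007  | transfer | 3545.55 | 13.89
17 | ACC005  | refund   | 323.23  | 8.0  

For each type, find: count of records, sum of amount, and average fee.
SELECT type,
       COUNT(*) as cnt,
       SUM(amount) as total_amount,
       AVG(fee) as avg_fee
FROM transactions
GROUP BY type

Result:
  deposit: 5 records, 16107.95 total amount, 14.55 avg fee
  refund: 6 records, 8652.33 total amount, 4.99 avg fee
  transfer: 6 records, 13001.28 total amount, 17.93 avg fee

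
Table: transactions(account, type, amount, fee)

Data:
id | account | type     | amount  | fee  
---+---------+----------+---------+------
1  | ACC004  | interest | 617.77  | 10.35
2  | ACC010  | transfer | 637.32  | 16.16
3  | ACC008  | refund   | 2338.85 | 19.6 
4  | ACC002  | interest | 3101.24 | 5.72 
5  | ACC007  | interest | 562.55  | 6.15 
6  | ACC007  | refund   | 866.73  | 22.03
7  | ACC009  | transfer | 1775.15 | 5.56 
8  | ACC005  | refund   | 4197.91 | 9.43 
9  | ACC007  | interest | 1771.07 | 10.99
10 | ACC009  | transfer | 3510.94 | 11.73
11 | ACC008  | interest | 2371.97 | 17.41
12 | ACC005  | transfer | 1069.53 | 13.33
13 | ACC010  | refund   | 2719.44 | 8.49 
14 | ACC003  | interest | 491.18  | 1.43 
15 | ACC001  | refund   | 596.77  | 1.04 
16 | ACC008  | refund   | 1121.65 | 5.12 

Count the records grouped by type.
SELECT type, COUNT(*) as count
FROM transactions
GROUP BY type

Result:
  interest: 6
  refund: 6
  transfer: 4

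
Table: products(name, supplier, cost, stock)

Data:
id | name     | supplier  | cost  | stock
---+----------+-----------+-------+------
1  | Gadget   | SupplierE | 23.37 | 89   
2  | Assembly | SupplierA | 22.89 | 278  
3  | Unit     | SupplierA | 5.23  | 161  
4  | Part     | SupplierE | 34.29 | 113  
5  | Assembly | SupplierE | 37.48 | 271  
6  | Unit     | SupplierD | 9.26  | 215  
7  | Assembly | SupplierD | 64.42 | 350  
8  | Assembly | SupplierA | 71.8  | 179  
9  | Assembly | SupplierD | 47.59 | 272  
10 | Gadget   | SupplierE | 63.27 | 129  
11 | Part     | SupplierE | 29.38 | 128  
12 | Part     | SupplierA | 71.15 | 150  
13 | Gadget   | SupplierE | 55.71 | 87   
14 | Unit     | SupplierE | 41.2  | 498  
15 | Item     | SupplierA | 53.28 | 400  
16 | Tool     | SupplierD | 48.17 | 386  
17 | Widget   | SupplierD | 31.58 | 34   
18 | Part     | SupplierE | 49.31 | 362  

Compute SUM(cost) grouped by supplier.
SELECT supplier, SUM(cost) as result
FROM products
GROUP BY supplier

Result:
  SupplierA: 224.35
  SupplierD: 201.02
  SupplierE: 334.01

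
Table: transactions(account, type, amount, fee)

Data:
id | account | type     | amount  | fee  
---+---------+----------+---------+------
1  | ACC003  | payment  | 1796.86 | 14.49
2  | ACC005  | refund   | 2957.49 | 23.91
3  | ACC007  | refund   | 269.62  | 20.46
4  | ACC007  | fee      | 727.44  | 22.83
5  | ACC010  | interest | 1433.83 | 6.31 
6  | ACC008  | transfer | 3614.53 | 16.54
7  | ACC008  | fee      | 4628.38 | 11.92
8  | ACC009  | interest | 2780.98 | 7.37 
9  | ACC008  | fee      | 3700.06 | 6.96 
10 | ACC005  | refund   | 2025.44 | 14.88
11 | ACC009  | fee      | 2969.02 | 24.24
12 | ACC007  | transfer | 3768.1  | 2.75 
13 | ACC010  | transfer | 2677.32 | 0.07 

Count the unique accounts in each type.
SELECT type, COUNT(DISTINCT account)
FROM transactions
GROUP BY type

Result:
  fee: 3 distinct
  interest: 2 distinct
  payment: 1 distinct
  refund: 2 distinct
  transfer: 3 distinct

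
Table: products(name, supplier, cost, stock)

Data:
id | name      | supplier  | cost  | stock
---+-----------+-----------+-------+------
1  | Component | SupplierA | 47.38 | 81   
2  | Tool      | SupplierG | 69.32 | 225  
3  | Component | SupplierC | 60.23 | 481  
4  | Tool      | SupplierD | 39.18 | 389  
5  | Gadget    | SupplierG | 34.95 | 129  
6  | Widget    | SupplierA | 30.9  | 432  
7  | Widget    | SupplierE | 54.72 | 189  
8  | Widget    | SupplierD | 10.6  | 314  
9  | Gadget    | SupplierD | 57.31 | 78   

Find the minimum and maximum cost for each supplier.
SELECT supplier, MIN(cost), MAX(cost)
FROM products
GROUP BY supplier

Result:
  SupplierA: min=30.90, max=47.38
  SupplierC: min=60.23, max=60.23
  SupplierD: min=10.60, max=57.31
  SupplierE: min=54.72, max=54.72
  SupplierG: min=34.95, max=69.32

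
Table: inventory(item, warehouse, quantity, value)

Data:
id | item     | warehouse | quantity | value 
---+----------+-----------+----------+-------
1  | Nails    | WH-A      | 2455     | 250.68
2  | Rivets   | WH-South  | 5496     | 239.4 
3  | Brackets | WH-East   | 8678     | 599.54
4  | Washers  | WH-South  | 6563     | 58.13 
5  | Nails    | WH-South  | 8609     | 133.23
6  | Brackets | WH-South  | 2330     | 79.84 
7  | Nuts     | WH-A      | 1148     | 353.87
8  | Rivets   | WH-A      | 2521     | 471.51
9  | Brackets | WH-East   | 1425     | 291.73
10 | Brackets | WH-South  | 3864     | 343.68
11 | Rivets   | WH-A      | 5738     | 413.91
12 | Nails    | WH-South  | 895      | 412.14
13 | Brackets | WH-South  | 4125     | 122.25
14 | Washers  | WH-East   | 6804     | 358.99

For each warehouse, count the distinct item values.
SELECT warehouse, COUNT(DISTINCT item)
FROM inventory
GROUP BY warehouse

Result:
  WH-A: 3 distinct
  WH-East: 2 distinct
  WH-South: 4 distinct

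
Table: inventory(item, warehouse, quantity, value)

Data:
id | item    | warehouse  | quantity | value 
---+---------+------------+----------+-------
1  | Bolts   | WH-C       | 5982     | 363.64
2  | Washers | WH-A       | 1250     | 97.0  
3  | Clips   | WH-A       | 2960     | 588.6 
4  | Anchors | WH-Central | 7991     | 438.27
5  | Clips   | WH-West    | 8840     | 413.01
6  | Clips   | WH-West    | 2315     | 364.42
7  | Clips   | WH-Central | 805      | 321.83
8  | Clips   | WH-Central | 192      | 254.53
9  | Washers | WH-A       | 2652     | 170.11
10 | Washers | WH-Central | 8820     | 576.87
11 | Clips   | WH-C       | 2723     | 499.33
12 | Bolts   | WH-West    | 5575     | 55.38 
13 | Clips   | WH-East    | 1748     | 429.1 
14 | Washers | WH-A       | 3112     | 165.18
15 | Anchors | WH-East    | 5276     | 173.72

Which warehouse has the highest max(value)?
SELECT warehouse, MAX(value) as val
FROM inventory
GROUP BY warehouse
ORDER BY val DESC
LIMIT 1

Result: WH-A with max(value) = 588.60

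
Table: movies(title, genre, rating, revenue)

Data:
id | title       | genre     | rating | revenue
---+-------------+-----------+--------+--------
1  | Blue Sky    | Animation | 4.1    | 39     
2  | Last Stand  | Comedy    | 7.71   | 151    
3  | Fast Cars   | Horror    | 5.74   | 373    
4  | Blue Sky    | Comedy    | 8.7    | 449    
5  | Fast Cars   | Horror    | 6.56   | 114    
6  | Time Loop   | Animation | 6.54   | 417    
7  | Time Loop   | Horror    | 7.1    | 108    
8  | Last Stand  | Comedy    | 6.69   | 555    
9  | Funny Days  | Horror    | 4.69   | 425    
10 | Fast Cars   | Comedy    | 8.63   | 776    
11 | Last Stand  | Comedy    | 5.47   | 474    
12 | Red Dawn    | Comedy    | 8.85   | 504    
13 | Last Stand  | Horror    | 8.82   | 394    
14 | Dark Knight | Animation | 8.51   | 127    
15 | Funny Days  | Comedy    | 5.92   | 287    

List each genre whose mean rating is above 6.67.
SELECT genre, AVG(rating)
FROM movies
GROUP BY genre
HAVING AVG(rating) > 6.67

Result:
  Comedy: avg=7.42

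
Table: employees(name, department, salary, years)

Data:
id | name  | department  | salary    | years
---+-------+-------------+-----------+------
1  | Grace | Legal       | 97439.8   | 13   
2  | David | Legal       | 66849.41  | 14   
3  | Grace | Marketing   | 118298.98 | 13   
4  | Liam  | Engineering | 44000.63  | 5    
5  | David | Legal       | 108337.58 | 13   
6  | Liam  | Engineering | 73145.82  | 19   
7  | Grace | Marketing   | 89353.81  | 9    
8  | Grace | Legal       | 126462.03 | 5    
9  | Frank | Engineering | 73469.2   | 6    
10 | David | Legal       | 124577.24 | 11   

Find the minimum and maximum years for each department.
SELECT department, MIN(years), MAX(years)
FROM employees
GROUP BY department

Result:
  Engineering: min=5, max=19
  Legal: min=5, max=14
  Marketing: min=9, max=13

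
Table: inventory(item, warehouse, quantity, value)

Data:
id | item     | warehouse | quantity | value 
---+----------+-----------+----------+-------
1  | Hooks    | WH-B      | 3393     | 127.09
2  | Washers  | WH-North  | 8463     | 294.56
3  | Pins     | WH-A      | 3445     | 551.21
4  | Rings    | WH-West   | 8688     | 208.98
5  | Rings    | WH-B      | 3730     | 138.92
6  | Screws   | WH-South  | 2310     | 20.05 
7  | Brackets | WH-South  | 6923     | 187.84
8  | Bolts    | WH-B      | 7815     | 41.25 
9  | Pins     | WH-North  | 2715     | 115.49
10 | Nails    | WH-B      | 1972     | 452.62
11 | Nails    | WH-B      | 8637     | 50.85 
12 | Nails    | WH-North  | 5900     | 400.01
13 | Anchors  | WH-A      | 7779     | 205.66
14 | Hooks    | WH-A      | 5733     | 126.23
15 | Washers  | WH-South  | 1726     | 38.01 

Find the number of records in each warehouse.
SELECT warehouse, COUNT(*) as count
FROM inventory
GROUP BY warehouse

Result:
  WH-A: 3
  WH-B: 5
  WH-North: 3
  WH-South: 3
  WH-West: 1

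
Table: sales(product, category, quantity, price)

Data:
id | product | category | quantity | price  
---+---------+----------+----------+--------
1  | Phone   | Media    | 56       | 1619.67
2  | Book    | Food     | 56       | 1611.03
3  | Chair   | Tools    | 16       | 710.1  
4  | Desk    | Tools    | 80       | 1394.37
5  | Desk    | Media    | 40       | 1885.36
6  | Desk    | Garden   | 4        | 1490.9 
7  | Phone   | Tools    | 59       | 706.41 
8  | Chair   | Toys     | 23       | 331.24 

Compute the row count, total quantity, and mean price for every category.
SELECT category,
       COUNT(*) as cnt,
       SUM(quantity) as total_quantity,
       AVG(price) as avg_price
FROM sales
GROUP BY category

Result:
  Food: 1 records, 56 total quantity, 1611.03 avg price
  Garden: 1 records, 4 total quantity, 1490.90 avg price
  Media: 2 records, 96 total quantity, 1752.52 avg price
  Tools: 3 records, 155 total quantity, 936.96 avg price
  Toys: 1 records, 23 total quantity, 331.24 avg price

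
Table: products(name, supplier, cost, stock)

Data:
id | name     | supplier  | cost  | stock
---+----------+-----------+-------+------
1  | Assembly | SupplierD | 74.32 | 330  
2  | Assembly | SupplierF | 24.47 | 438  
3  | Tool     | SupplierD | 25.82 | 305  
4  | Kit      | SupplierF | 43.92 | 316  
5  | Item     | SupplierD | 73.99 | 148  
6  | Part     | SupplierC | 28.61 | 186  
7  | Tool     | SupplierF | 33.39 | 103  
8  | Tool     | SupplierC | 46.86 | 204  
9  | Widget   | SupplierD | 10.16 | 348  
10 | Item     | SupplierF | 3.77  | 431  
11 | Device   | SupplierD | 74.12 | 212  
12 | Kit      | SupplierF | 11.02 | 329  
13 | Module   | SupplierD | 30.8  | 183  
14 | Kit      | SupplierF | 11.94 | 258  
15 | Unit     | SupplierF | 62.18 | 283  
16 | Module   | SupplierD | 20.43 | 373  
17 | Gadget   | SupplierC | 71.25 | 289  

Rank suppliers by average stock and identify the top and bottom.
SELECT supplier, AVG(stock)
FROM products
GROUP BY supplier
ORDER BY AVG(stock)

All groups:
  SupplierC: 226.33
  SupplierD: 271.29
  SupplierF: 308.29

Highest: SupplierF (308.29)
Lowest: SupplierC (226.33)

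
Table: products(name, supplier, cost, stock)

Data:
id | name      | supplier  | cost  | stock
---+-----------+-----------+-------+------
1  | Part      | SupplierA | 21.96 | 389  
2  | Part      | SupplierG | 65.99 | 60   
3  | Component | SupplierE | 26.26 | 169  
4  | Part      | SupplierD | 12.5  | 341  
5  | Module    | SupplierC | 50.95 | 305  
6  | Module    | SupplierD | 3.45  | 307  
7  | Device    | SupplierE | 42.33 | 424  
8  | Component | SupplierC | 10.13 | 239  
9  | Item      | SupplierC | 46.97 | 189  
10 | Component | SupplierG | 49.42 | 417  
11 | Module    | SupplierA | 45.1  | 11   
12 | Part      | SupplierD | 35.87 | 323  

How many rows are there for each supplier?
SELECT supplier, COUNT(*) as count
FROM products
GROUP BY supplier

Result:
  SupplierA: 2
  SupplierC: 3
  SupplierD: 3
  SupplierE: 2
  SupplierG: 2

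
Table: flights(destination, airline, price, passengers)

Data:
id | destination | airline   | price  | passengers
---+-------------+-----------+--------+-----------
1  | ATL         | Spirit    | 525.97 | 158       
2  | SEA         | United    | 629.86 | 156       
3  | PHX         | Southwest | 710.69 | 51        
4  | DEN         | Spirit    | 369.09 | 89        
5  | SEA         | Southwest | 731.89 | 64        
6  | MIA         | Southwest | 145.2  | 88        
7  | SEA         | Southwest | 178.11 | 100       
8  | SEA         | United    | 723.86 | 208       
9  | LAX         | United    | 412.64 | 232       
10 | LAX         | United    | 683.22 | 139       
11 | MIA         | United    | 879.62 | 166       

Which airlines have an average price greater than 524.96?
SELECT airline, AVG(price)
FROM flights
GROUP BY airline
HAVING AVG(price) > 524.96

Result:
  United: avg=665.84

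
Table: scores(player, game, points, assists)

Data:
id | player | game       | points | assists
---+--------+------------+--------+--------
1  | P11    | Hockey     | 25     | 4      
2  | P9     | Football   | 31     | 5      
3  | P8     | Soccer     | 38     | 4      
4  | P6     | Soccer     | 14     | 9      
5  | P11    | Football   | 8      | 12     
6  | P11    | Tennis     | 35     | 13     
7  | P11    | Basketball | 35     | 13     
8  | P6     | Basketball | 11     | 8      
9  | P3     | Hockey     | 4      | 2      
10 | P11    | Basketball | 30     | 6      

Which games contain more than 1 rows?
SELECT game, COUNT(*) as cnt
FROM scores
GROUP BY game
HAVING COUNT(*) > 1

Result:
  Basketball: 3
  Football: 2
  Hockey: 2
  Soccer: 2

Note: HAVING filters groups after aggregation, WHERE filters rows before.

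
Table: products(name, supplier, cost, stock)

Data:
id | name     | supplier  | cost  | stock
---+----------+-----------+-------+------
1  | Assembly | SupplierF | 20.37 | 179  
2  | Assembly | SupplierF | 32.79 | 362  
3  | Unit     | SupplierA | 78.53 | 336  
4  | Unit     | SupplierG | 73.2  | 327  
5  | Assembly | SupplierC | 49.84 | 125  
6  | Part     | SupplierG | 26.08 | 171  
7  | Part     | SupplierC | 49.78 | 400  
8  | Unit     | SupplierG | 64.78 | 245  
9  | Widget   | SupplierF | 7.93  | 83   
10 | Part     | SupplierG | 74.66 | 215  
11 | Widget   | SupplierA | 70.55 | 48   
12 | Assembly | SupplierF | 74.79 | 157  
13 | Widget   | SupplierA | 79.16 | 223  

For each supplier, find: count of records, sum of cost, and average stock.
SELECT supplier,
       COUNT(*) as cnt,
       SUM(cost) as total_cost,
       AVG(stock) as avg_stock
FROM products
GROUP BY supplier

Result:
  SupplierA: 3 records, 228.24 total cost, 202.33 avg stock
  SupplierC: 2 records, 99.62 total cost, 262.50 avg stock
  SupplierF: 4 records, 135.88 total cost, 195.25 avg stock
  SupplierG: 4 records, 238.72 total cost, 239.50 avg stock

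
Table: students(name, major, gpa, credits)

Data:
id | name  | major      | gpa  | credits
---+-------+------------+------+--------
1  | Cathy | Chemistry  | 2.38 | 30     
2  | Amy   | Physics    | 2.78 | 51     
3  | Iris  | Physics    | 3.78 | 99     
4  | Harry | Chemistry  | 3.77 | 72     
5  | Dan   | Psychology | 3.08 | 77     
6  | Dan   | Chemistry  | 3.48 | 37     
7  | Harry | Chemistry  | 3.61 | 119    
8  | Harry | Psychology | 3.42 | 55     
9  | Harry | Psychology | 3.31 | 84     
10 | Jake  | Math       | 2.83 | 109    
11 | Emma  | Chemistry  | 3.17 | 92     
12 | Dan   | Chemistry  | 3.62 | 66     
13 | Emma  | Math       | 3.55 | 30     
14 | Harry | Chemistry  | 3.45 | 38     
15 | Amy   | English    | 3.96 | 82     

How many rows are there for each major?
SELECT major, COUNT(*) as count
FROM students
GROUP BY major

Result:
  Chemistry: 7
  English: 1
  Math: 2
  Physics: 2
  Psychology: 3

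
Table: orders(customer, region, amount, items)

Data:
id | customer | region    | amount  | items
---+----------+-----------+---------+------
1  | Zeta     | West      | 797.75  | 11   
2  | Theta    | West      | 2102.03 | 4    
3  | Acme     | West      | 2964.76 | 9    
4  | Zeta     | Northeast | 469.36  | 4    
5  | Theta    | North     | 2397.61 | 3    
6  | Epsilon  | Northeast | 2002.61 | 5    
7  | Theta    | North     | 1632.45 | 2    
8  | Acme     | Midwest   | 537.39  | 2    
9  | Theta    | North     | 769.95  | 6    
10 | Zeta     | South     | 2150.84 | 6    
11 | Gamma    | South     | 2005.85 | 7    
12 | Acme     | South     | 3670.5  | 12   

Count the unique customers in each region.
SELECT region, COUNT(DISTINCT customer)
FROM orders
GROUP BY region

Result:
  Midwest: 1 distinct
  North: 1 distinct
  Northeast: 2 distinct
  South: 3 distinct
  West: 3 distinct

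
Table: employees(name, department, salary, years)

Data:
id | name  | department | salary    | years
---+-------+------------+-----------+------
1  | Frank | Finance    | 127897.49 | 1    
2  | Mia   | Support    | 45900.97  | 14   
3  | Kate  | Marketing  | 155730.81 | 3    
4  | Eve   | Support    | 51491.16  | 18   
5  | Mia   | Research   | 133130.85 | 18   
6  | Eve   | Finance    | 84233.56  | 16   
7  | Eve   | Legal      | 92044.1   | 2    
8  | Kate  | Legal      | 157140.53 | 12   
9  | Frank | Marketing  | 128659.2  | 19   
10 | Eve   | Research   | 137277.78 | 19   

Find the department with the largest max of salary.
SELECT department, MAX(salary) as val
FROM employees
GROUP BY department
ORDER BY val DESC
LIMIT 1

Result: Legal with max(salary) = 157140.53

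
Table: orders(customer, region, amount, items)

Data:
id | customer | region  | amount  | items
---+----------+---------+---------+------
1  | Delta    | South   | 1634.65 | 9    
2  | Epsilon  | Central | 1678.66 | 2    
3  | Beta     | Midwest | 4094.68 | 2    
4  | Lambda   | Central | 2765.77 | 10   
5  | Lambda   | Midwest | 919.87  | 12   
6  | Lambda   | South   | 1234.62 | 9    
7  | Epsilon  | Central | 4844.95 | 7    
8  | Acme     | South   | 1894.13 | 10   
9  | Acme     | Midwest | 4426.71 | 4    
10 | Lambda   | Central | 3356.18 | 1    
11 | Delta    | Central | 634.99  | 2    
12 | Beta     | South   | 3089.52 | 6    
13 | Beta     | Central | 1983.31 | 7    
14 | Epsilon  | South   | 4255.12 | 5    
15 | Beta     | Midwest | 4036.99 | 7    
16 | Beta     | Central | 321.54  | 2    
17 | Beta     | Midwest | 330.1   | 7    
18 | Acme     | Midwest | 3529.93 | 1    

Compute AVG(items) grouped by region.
SELECT region, AVG(items) as result
FROM orders
GROUP BY region

Result:
  Central: 4.43
  Midwest: 5.50
  South: 7.80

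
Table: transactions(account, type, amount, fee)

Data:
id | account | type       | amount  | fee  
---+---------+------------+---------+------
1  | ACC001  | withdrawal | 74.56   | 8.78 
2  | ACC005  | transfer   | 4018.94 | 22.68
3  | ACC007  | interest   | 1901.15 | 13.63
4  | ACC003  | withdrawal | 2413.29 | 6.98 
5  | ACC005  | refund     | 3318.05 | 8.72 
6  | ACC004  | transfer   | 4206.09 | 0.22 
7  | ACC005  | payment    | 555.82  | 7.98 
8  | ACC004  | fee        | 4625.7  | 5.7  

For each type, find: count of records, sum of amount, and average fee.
SELECT type,
       COUNT(*) as cnt,
       SUM(amount) as total_amount,
       AVG(fee) as avg_fee
FROM transactions
GROUP BY type

Result:
  fee: 1 records, 4625.70 total amount, 5.70 avg fee
  interest: 1 records, 1901.15 total amount, 13.63 avg fee
  payment: 1 records, 555.82 total amount, 7.98 avg fee
  refund: 1 records, 3318.05 total amount, 8.72 avg fee
  transfer: 2 records, 8225.03 total amount, 11.45 avg fee
  withdrawal: 2 records, 2487.85 total amount, 7.88 avg fee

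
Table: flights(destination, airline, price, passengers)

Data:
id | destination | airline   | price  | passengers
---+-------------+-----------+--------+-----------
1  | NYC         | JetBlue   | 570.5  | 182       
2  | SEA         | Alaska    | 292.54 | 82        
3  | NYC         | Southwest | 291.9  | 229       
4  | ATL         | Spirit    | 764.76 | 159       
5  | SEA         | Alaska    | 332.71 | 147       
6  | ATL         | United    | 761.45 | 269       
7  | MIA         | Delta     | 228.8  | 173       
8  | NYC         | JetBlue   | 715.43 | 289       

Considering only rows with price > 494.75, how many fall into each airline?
SELECT airline, COUNT(*)
FROM flights
WHERE price > 494.75
GROUP BY airline

Note: WHERE filters rows before grouping.

Result:
  JetBlue: 2
  Spirit: 1
  United: 1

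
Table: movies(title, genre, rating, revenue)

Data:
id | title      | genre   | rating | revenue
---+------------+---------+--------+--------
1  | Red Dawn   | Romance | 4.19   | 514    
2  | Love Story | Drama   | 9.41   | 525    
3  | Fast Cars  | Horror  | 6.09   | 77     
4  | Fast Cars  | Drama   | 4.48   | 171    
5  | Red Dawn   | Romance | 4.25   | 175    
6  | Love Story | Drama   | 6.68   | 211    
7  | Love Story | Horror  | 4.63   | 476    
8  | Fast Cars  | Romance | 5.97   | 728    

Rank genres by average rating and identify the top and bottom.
SELECT genre, AVG(rating)
FROM movies
GROUP BY genre
ORDER BY AVG(rating)

All groups:
  Romance: 4.80
  Horror: 5.36
  Drama: 6.86

Highest: Drama (6.86)
Lowest: Romance (4.80)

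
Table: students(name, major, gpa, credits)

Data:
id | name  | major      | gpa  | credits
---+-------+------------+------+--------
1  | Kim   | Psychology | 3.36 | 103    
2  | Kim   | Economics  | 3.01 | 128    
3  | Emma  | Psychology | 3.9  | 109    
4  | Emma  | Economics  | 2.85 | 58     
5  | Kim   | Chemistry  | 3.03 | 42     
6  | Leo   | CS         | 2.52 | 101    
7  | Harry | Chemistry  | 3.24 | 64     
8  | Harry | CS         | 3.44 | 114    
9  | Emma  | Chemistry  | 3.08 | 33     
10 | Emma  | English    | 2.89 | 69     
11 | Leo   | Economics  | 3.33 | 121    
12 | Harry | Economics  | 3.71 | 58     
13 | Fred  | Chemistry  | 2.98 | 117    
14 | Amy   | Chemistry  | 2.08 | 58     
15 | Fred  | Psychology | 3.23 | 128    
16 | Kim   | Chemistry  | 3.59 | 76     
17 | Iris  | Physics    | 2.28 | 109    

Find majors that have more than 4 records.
SELECT major, COUNT(*) as cnt
FROM students
GROUP BY major
HAVING COUNT(*) > 4

Result:
  Chemistry: 6

Note: HAVING filters groups after aggregation, WHERE filters rows before.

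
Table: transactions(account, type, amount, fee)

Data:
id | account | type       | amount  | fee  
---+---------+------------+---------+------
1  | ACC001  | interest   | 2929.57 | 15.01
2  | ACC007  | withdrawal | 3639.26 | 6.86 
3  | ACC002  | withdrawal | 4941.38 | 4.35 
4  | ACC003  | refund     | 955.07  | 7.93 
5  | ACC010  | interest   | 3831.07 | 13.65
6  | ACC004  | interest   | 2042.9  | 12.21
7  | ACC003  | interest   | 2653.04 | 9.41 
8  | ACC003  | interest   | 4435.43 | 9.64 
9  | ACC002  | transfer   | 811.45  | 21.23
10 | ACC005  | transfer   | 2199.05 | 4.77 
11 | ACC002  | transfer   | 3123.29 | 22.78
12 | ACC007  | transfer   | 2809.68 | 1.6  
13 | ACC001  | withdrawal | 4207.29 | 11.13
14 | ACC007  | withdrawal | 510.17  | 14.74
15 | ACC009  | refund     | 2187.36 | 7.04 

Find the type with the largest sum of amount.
SELECT type, SUM(amount) as val
FROM transactions
GROUP BY type
ORDER BY val DESC
LIMIT 1

Result: interest with sum(amount) = 15892.01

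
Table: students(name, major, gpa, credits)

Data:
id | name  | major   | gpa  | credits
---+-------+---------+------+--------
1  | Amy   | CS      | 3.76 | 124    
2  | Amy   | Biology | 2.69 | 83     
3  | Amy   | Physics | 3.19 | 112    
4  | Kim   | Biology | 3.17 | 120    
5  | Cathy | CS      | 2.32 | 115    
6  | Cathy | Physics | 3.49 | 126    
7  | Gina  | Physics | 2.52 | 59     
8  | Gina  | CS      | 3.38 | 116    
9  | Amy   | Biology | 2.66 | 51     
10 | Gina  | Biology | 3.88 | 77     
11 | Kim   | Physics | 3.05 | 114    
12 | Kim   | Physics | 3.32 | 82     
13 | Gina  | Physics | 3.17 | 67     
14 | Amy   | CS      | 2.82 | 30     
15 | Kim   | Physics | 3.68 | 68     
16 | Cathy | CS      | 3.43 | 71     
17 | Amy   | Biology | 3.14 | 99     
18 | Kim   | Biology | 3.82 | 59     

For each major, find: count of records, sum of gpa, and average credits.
SELECT major,
       COUNT(*) as cnt,
       SUM(gpa) as total_gpa,
       AVG(credits) as avg_credits
FROM students
GROUP BY major

Result:
  Biology: 6 records, 19.36 total gpa, 81.50 avg credits
  CS: 5 records, 15.71 total gpa, 91.20 avg credits
  Physics: 7 records, 22.42 total gpa, 89.71 avg credits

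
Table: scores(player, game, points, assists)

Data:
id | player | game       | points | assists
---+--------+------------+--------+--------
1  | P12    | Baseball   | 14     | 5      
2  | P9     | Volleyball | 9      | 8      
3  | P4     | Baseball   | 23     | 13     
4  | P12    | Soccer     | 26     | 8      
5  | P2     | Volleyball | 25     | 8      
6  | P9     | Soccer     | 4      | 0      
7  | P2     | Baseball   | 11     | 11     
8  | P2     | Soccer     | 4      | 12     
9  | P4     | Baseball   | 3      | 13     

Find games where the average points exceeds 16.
SELECT game, AVG(points)
FROM scores
GROUP BY game
HAVING AVG(points) > 16

Result:
  Volleyball: avg=17.00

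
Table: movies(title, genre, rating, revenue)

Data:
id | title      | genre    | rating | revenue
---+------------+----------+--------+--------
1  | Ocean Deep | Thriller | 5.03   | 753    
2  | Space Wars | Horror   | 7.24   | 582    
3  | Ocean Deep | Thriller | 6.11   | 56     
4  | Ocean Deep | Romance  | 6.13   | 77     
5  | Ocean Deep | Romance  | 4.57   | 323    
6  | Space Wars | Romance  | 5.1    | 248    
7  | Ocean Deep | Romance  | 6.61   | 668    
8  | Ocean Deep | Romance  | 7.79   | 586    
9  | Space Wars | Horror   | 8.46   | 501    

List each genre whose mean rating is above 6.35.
SELECT genre, AVG(rating)
FROM movies
GROUP BY genre
HAVING AVG(rating) > 6.35

Result:
  Horror: avg=7.85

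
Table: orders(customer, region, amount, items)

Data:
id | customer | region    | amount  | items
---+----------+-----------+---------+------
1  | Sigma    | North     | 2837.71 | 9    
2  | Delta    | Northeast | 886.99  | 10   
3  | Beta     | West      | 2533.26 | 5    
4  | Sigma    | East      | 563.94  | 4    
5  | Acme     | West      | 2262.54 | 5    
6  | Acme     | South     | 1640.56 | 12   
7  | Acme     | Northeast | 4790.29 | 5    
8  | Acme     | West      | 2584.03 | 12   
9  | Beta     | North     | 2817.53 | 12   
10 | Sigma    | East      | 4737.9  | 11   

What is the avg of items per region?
SELECT region, AVG(items) as result
FROM orders
GROUP BY region

Result:
  East: 7.50
  North: 10.50
  Northeast: 7.50
  South: 12.00
  West: 7.33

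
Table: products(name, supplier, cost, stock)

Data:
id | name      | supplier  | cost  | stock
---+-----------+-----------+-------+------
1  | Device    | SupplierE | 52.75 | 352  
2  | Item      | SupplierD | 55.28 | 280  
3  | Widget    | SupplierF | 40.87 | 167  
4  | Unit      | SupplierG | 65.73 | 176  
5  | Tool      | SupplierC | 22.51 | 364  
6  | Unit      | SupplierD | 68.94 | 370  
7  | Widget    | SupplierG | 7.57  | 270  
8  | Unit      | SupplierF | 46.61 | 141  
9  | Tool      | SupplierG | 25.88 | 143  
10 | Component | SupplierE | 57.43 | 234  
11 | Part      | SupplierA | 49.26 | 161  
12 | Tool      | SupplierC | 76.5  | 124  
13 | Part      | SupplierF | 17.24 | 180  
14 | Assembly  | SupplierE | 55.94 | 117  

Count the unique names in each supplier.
SELECT supplier, COUNT(DISTINCT name)
FROM products
GROUP BY supplier

Result:
  SupplierA: 1 distinct
  SupplierC: 1 distinct
  SupplierD: 2 distinct
  SupplierE: 3 distinct
  SupplierF: 3 distinct
  SupplierG: 3 distinct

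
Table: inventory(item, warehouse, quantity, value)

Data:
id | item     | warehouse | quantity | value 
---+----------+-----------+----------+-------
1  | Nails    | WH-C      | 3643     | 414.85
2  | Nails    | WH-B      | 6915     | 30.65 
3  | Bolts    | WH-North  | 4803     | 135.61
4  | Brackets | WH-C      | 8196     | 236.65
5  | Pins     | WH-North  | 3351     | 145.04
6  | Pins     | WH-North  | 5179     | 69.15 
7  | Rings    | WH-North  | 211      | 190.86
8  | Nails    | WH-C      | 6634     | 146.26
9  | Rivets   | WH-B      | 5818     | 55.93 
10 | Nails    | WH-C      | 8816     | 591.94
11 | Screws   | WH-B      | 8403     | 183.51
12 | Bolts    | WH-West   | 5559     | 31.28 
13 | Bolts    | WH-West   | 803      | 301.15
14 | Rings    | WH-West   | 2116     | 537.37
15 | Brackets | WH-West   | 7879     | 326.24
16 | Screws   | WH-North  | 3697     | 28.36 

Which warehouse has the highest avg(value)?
SELECT warehouse, AVG(value) as val
FROM inventory
GROUP BY warehouse
ORDER BY val DESC
LIMIT 1

Result: WH-C with avg(value) = 347.43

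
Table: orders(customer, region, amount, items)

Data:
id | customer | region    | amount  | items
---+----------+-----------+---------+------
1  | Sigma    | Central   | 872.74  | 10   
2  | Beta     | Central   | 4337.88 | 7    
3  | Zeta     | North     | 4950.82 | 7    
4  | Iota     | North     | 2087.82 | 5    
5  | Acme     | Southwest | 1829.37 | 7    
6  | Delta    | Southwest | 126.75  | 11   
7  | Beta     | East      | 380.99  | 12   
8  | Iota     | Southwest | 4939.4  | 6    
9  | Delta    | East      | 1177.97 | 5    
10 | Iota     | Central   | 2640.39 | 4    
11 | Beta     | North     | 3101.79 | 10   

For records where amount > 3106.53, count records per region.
SELECT region, COUNT(*)
FROM orders
WHERE amount > 3106.53
GROUP BY region

Note: WHERE filters rows before grouping.

Result:
  Central: 1
  North: 1
  Southwest: 1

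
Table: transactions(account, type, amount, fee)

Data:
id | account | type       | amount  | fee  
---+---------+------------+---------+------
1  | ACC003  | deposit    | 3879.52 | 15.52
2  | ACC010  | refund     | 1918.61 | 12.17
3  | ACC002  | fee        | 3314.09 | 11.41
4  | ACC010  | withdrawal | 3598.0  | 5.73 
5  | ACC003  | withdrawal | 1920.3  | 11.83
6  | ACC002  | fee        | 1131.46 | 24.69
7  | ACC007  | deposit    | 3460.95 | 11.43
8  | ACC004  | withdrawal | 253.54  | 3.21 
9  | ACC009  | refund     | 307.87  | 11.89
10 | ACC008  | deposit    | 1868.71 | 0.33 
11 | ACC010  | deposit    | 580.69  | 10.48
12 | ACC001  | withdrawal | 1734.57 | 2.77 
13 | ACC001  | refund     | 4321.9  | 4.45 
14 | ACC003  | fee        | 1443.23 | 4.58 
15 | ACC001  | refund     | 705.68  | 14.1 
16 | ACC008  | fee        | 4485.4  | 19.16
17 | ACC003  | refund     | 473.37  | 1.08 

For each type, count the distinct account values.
SELECT type, COUNT(DISTINCT account)
FROM transactions
GROUP BY type

Result:
  deposit: 4 distinct
  fee: 3 distinct
  refund: 4 distinct
  withdrawal: 4 distinct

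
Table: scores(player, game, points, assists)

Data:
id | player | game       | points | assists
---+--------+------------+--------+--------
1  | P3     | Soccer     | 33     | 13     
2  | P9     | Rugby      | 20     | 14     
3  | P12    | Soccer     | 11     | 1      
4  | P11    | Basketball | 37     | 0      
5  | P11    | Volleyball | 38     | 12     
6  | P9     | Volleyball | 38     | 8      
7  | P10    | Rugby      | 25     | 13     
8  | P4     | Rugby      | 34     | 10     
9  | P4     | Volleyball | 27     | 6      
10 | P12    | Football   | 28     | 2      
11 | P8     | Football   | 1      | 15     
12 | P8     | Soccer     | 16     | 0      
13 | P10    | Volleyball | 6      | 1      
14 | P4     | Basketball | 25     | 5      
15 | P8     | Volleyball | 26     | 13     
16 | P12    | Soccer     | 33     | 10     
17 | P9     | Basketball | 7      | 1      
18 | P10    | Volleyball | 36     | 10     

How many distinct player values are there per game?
SELECT game, COUNT(DISTINCT player)
FROM scores
GROUP BY game

Result:
  Basketball: 3 distinct
  Football: 2 distinct
  Rugby: 3 distinct
  Soccer: 3 distinct
  Volleyball: 5 distinct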